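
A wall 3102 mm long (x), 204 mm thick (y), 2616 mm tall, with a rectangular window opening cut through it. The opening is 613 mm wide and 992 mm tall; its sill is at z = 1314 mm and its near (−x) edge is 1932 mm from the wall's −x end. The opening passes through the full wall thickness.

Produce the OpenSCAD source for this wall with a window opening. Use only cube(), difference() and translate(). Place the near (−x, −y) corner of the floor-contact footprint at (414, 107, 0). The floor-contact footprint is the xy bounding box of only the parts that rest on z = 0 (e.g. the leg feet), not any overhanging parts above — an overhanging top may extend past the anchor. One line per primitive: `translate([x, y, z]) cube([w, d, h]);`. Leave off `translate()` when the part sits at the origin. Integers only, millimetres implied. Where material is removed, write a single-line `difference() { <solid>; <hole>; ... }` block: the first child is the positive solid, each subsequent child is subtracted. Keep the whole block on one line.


difference() { translate([414, 107, 0]) cube([3102, 204, 2616]); translate([2346, 107, 1314]) cube([613, 204, 992]); }


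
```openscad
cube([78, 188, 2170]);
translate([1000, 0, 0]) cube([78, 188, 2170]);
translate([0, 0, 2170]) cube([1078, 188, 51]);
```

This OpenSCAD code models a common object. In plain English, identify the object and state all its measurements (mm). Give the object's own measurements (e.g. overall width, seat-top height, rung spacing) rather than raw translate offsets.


A door frame. The clear opening is 922 mm wide and 2170 mm high. Two 78 mm wide jambs, 188 mm deep, stand either side of the opening from the floor to the top of the opening. A 51 mm thick head sits across the top of both jambs, spanning the full outside width of the frame.


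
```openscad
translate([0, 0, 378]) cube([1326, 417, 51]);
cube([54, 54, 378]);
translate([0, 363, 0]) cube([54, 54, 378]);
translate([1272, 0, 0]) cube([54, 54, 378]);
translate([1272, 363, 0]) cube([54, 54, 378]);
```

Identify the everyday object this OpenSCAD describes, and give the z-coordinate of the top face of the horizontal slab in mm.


A bench. The seat-top height is 429 mm.

A long slab on four corner posts — a bench. The slab sits at z = 378 with thickness 51, so the top is 378 + 51 = 429 mm.


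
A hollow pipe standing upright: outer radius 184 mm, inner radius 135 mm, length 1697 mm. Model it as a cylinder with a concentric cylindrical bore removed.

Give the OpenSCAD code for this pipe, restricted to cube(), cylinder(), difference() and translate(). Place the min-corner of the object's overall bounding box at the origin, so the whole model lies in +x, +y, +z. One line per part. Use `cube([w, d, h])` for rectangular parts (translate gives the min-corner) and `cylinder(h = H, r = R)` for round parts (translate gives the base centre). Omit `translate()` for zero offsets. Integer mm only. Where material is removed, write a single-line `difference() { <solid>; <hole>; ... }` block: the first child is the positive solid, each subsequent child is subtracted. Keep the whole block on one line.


difference() { translate([184, 184, 0]) cylinder(h = 1697, r = 184); translate([184, 184, 0]) cylinder(h = 1697, r = 135); }


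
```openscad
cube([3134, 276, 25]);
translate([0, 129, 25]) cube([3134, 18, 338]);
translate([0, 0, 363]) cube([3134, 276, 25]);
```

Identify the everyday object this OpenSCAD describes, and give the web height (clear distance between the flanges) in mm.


An I-beam. The web height is 338 mm.

Two wide flanges with a thin centred web — an I-beam. Overall 388 mm minus two 25 mm flanges gives a web of 388 − 2·25 = 338 mm.


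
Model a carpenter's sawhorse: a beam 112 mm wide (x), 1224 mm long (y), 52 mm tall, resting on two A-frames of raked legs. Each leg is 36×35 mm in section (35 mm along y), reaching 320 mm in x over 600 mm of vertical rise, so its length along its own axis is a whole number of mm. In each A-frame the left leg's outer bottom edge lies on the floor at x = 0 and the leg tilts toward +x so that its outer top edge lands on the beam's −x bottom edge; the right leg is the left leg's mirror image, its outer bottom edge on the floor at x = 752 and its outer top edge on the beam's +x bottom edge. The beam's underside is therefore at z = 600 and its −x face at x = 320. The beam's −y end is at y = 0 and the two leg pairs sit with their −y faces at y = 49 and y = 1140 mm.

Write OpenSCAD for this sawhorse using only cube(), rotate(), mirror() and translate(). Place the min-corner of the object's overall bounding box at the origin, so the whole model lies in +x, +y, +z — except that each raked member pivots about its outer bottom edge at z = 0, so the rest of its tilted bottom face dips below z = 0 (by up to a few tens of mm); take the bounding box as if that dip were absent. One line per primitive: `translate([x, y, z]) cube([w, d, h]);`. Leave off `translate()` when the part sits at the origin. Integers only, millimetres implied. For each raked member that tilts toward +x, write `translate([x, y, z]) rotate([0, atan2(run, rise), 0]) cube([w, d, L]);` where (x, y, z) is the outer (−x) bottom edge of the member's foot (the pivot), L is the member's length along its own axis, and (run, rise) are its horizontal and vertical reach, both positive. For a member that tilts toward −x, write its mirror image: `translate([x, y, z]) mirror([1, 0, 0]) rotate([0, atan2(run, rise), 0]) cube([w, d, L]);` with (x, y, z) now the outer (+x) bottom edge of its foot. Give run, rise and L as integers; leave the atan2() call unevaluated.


translate([320, 0, 600]) cube([112, 1224, 52]);
translate([0, 49, 0]) rotate([0, atan2(320, 600), 0]) cube([36, 35, 680]);
translate([752, 49, 0]) mirror([1, 0, 0]) rotate([0, atan2(320, 600), 0]) cube([36, 35, 680]);
translate([0, 1140, 0]) rotate([0, atan2(320, 600), 0]) cube([36, 35, 680]);
translate([752, 1140, 0]) mirror([1, 0, 0]) rotate([0, atan2(320, 600), 0]) cube([36, 35, 680]);


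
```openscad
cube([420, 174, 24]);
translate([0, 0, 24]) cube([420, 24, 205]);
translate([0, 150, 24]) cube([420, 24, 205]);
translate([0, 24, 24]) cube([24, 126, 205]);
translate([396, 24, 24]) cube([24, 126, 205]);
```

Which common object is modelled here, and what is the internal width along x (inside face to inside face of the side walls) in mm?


An open box. The internal width is 372 mm.

A 420×174 base slab with four walls standing on it — an open box. The base is 420 mm wide and the walls are 24 mm thick, so the internal width is 420 − 2 × 24 = 372 mm.


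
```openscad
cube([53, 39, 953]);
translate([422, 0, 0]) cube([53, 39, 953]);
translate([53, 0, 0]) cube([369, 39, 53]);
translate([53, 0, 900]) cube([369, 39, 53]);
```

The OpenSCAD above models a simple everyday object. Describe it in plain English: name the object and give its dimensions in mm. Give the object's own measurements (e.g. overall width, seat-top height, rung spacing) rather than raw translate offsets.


A rectangular picture frame lying in the x–z plane (depth along y). The opening is 369 mm wide (x) by 847 mm tall (z), surrounded by a border 53 mm wide on all four sides. The frame is 39 mm deep and is made of two full-height vertical stiles with two horizontal rails fitted between them.


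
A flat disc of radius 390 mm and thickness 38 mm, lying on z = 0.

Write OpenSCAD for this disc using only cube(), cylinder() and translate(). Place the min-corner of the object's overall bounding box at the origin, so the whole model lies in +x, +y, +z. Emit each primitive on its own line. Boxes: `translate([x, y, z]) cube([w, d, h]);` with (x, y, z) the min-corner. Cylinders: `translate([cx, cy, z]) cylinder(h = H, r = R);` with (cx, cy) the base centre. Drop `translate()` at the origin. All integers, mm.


translate([390, 390, 0]) cylinder(h = 38, r = 390);


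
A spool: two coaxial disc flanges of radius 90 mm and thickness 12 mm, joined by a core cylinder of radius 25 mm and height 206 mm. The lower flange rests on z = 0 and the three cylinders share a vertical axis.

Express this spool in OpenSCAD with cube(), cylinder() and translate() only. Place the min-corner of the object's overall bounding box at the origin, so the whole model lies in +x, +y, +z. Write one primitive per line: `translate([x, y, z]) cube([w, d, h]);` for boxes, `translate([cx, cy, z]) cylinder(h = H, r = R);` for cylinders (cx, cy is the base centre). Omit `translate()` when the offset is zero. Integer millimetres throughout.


translate([90, 90, 0]) cylinder(h = 12, r = 90);
translate([90, 90, 12]) cylinder(h = 206, r = 25);
translate([90, 90, 218]) cylinder(h = 12, r = 90);


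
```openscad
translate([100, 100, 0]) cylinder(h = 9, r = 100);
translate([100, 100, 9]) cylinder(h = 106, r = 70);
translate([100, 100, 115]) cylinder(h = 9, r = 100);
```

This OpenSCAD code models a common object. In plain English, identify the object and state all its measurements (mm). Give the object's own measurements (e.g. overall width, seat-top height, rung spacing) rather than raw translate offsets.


A spool: two coaxial disc flanges of radius 100 mm and thickness 9 mm, joined by a core cylinder of radius 70 mm and height 106 mm. The lower flange rests on z = 0 and the three cylinders share a vertical axis.


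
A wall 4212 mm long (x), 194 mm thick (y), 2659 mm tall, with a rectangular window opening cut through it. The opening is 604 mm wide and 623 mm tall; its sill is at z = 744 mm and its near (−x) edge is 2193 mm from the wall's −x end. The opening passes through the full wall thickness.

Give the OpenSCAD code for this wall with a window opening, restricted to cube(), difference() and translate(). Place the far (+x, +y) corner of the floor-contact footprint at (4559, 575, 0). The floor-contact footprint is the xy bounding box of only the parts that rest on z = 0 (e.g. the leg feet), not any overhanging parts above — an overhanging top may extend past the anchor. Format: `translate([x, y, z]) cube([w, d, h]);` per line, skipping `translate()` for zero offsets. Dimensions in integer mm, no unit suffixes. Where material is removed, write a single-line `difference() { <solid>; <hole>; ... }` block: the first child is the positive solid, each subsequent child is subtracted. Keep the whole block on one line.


difference() { translate([347, 381, 0]) cube([4212, 194, 2659]); translate([2540, 381, 744]) cube([604, 194, 623]); }


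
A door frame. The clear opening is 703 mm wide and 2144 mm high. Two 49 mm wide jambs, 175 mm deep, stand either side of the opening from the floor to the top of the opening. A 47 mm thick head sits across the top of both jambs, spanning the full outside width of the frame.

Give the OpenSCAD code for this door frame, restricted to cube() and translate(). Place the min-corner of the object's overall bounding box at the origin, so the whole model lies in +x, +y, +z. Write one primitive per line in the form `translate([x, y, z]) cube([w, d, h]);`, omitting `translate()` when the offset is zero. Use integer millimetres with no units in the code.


cube([49, 175, 2144]);
translate([752, 0, 0]) cube([49, 175, 2144]);
translate([0, 0, 2144]) cube([801, 175, 47]);


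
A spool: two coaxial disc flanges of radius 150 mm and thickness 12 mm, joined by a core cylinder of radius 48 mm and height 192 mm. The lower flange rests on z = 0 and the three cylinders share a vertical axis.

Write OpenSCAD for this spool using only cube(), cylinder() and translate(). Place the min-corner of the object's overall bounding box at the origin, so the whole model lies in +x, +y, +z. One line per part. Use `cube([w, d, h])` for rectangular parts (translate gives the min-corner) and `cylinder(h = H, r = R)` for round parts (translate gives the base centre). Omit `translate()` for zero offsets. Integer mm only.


translate([150, 150, 0]) cylinder(h = 12, r = 150);
translate([150, 150, 12]) cylinder(h = 192, r = 48);
translate([150, 150, 204]) cylinder(h = 12, r = 150);


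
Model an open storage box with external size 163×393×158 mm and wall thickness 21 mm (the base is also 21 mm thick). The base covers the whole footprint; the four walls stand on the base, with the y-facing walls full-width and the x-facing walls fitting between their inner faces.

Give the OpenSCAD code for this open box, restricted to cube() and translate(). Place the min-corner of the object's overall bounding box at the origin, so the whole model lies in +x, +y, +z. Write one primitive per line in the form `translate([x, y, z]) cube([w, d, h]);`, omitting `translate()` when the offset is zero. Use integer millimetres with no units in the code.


cube([163, 393, 21]);
translate([0, 0, 21]) cube([163, 21, 137]);
translate([0, 372, 21]) cube([163, 21, 137]);
translate([0, 21, 21]) cube([21, 351, 137]);
translate([142, 21, 21]) cube([21, 351, 137]);


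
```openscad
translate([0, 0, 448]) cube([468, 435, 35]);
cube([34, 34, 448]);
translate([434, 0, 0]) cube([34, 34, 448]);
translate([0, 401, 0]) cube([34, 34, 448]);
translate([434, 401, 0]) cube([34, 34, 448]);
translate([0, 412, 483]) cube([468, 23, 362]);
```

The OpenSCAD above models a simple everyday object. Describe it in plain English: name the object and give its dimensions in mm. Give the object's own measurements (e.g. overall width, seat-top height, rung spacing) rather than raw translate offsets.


A chair. The seat is a 468×435×35 mm slab with its top at z = 483 mm, on four 34×34 mm corner legs (flush with the seat edges, standing on z = 0). A flat backrest 23 mm thick, 362 mm tall, spans the full seat width and rises from the seat top along its +y edge, rear face flush with the rear of the seat.


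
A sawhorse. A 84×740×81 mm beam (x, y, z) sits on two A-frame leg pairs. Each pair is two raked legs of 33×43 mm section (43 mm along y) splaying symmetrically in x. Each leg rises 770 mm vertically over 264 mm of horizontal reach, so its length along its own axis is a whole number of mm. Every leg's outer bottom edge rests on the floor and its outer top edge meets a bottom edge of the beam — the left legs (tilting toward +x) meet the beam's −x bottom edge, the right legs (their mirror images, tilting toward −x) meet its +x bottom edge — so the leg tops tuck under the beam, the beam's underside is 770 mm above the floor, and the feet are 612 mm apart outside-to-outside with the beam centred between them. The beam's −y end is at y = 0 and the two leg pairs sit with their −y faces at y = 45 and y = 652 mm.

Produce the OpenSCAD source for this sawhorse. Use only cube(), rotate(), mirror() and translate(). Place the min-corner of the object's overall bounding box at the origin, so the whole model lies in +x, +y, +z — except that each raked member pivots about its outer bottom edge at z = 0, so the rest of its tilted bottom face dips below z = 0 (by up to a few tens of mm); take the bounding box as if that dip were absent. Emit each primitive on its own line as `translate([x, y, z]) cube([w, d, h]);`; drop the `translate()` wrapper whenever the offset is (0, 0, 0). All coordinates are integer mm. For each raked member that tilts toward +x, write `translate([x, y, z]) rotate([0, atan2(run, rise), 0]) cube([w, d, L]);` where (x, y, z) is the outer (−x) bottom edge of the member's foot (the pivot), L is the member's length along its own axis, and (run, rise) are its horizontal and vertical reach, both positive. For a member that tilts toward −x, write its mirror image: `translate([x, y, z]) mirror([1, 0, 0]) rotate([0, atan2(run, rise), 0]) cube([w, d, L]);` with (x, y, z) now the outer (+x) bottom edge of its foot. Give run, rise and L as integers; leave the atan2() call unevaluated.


// leg length = √(264² + 770²) = 814
// right-leg outer foot x = 2·264 + 84 = 612
// beam min-corner = (264, 0, 770)
translate([264, 0, 770]) cube([84, 740, 81]);
translate([0, 45, 0]) rotate([0, atan2(264, 770), 0]) cube([33, 43, 814]);
translate([612, 45, 0]) mirror([1, 0, 0]) rotate([0, atan2(264, 770), 0]) cube([33, 43, 814]);
translate([0, 652, 0]) rotate([0, atan2(264, 770), 0]) cube([33, 43, 814]);
translate([612, 652, 0]) mirror([1, 0, 0]) rotate([0, atan2(264, 770), 0]) cube([33, 43, 814]);


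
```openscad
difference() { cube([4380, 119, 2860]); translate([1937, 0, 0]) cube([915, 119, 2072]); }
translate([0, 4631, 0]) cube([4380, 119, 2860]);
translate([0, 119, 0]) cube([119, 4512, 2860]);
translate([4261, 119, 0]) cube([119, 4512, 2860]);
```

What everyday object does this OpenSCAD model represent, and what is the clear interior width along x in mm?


A single room. The interior width is 4142 mm.

Four walls enclosing a rectangle with a door in the front wall — a room. Outside width 4380 minus two 119 mm walls gives 4142 mm.


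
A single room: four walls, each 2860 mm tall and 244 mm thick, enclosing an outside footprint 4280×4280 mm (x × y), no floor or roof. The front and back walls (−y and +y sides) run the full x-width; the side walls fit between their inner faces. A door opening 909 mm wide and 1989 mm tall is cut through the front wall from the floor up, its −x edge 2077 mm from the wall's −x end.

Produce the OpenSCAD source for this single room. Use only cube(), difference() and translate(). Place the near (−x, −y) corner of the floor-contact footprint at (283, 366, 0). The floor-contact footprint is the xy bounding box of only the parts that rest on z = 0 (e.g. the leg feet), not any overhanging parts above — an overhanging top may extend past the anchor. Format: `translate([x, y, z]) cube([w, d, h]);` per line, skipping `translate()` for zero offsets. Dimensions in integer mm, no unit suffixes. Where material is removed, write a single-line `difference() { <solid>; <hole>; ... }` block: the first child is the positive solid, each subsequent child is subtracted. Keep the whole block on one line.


difference() { translate([283, 366, 0]) cube([4280, 244, 2860]); translate([2360, 366, 0]) cube([909, 244, 1989]); }
translate([283, 4402, 0]) cube([4280, 244, 2860]);
translate([283, 610, 0]) cube([244, 3792, 2860]);
translate([4319, 610, 0]) cube([244, 3792, 2860]);


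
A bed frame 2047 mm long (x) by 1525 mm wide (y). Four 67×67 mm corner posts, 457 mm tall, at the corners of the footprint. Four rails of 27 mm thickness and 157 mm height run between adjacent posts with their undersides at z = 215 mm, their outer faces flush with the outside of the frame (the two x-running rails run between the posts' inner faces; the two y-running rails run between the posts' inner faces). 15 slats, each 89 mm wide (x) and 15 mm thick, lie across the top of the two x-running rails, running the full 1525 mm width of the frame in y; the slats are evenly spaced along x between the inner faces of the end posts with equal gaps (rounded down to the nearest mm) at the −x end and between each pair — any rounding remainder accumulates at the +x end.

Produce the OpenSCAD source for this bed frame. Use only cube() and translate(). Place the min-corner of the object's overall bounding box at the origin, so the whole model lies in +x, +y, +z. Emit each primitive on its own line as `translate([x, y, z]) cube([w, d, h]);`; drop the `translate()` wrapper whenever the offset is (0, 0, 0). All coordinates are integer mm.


// slat z = rail_z + rail_h = 215 + 157 = 372
// slat gap = ⌊(1913 − 15·89) / 16⌋ = 36
cube([67, 67, 457]);
translate([0, 1458, 0]) cube([67, 67, 457]);
translate([1980, 0, 0]) cube([67, 67, 457]);
translate([1980, 1458, 0]) cube([67, 67, 457]);
translate([67, 0, 215]) cube([1913, 27, 157]);
translate([67, 1498, 215]) cube([1913, 27, 157]);
translate([0, 67, 215]) cube([27, 1391, 157]);
translate([2020, 67, 215]) cube([27, 1391, 157]);
translate([103, 0, 372]) cube([89, 1525, 15]);
translate([228, 0, 372]) cube([89, 1525, 15]);
translate([353, 0, 372]) cube([89, 1525, 15]);
translate([478, 0, 372]) cube([89, 1525, 15]);
translate([603, 0, 372]) cube([89, 1525, 15]);
translate([728, 0, 372]) cube([89, 1525, 15]);
translate([853, 0, 372]) cube([89, 1525, 15]);
translate([978, 0, 372]) cube([89, 1525, 15]);
translate([1103, 0, 372]) cube([89, 1525, 15]);
translate([1228, 0, 372]) cube([89, 1525, 15]);
translate([1353, 0, 372]) cube([89, 1525, 15]);
translate([1478, 0, 372]) cube([89, 1525, 15]);
translate([1603, 0, 372]) cube([89, 1525, 15]);
translate([1728, 0, 372]) cube([89, 1525, 15]);
translate([1853, 0, 372]) cube([89, 1525, 15]);


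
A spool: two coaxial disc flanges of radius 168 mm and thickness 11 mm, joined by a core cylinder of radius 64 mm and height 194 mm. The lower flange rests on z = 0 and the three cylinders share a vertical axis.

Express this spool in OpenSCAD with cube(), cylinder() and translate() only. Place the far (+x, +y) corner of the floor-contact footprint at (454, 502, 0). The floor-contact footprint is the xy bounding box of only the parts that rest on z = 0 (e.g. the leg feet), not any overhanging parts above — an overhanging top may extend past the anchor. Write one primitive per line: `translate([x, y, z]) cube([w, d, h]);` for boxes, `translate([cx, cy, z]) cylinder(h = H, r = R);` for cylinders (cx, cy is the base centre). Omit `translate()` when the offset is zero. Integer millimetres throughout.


translate([286, 334, 0]) cylinder(h = 11, r = 168);
translate([286, 334, 11]) cylinder(h = 194, r = 64);
translate([286, 334, 205]) cylinder(h = 11, r = 168);


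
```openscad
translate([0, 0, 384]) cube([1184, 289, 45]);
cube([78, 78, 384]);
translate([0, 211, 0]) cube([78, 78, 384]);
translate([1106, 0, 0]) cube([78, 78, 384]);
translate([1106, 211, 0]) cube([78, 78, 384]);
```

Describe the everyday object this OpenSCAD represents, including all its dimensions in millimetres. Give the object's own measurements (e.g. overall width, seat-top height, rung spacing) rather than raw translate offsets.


A long wooden bench with a 1184 mm (x) × 289 mm (y) seat, 45 mm thick, its top surface 429 mm above the floor. Four 78 mm square legs at the seat corners, flush with the edges, run from z = 0 to the seat underside.


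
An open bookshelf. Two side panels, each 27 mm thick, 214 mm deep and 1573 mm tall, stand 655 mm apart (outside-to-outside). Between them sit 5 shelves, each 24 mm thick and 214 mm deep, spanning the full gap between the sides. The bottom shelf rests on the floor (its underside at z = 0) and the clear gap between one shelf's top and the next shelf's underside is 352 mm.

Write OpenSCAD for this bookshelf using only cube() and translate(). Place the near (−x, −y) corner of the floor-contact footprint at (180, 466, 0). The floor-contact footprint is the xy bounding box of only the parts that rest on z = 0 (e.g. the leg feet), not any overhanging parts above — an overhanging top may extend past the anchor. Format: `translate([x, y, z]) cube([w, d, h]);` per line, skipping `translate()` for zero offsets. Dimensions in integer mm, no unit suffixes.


translate([180, 466, 0]) cube([27, 214, 1573]);
translate([808, 466, 0]) cube([27, 214, 1573]);
translate([207, 466, 0]) cube([601, 214, 24]);
translate([207, 466, 376]) cube([601, 214, 24]);
translate([207, 466, 752]) cube([601, 214, 24]);
translate([207, 466, 1128]) cube([601, 214, 24]);
translate([207, 466, 1504]) cube([601, 214, 24]);


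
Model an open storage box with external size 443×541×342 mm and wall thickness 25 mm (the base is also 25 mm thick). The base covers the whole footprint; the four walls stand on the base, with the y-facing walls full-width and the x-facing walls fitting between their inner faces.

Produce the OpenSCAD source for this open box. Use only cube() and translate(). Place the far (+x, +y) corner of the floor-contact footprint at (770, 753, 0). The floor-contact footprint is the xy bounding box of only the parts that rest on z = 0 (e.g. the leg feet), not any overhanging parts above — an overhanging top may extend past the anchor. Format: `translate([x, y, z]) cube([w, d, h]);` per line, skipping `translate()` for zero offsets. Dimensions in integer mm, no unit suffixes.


translate([327, 212, 0]) cube([443, 541, 25]);
translate([327, 212, 25]) cube([443, 25, 317]);
translate([327, 728, 25]) cube([443, 25, 317]);
translate([327, 237, 25]) cube([25, 491, 317]);
translate([745, 237, 25]) cube([25, 491, 317]);


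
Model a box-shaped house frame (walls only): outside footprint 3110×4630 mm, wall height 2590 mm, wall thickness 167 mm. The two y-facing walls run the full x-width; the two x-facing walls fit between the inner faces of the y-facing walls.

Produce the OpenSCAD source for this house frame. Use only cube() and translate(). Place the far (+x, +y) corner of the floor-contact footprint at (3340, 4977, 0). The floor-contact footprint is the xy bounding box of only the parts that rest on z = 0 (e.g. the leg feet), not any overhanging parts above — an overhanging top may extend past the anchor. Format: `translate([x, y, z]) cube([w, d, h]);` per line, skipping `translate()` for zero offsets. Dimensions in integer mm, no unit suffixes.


translate([230, 347, 0]) cube([3110, 167, 2590]);
translate([230, 4810, 0]) cube([3110, 167, 2590]);
translate([230, 514, 0]) cube([167, 4296, 2590]);
translate([3173, 514, 0]) cube([167, 4296, 2590]);


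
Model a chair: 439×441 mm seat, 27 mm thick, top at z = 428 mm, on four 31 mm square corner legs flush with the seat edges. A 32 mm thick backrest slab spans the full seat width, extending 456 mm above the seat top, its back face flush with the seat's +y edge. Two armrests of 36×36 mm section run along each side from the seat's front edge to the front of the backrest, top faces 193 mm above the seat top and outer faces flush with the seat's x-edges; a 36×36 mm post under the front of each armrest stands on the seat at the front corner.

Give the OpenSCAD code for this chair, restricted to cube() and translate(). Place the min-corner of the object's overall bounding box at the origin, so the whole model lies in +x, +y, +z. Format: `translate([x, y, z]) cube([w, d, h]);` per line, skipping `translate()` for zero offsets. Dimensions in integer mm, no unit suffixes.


translate([0, 0, 401]) cube([439, 441, 27]);
cube([31, 31, 401]);
translate([408, 0, 0]) cube([31, 31, 401]);
translate([0, 410, 0]) cube([31, 31, 401]);
translate([408, 410, 0]) cube([31, 31, 401]);
translate([0, 409, 428]) cube([439, 32, 456]);
translate([0, 0, 585]) cube([36, 409, 36]);
translate([403, 0, 585]) cube([36, 409, 36]);
translate([0, 0, 428]) cube([36, 36, 157]);
translate([403, 0, 428]) cube([36, 36, 157]);


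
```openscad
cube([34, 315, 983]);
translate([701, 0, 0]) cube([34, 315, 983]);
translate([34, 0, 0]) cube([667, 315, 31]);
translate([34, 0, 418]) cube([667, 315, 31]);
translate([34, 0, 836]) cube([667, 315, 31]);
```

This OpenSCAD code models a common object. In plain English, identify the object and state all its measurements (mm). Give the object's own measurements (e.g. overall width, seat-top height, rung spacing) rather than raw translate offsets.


An open bookshelf. Two side panels, each 34 mm thick, 315 mm deep and 983 mm tall, stand 735 mm apart (outside-to-outside). Between them sit 3 shelves, each 31 mm thick and 315 mm deep, spanning the full gap between the sides. The bottom shelf rests on the floor (its underside at z = 0) and the clear gap between one shelf's top and the next shelf's underside is 387 mm.


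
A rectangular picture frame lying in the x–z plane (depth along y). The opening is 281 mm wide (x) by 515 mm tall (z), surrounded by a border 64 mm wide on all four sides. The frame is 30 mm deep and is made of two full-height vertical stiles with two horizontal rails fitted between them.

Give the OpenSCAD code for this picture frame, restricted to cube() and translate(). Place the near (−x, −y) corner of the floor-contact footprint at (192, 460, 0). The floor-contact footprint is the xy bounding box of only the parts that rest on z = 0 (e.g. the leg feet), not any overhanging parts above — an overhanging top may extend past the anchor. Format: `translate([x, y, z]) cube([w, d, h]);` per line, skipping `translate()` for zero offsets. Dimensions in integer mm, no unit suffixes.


translate([192, 460, 0]) cube([64, 30, 643]);
translate([537, 460, 0]) cube([64, 30, 643]);
translate([256, 460, 0]) cube([281, 30, 64]);
translate([256, 460, 579]) cube([281, 30, 64]);


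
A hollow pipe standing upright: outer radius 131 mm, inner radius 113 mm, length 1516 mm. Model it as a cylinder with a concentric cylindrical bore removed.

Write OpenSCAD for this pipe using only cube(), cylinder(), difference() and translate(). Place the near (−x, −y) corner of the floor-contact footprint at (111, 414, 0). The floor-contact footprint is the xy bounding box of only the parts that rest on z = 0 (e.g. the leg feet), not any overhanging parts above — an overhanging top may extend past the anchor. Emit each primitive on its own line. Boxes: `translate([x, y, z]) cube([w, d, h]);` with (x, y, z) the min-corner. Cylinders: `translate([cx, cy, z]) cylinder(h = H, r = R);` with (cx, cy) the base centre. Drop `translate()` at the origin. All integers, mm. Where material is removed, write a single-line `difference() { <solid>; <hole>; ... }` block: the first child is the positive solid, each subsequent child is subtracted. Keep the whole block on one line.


difference() { translate([242, 545, 0]) cylinder(h = 1516, r = 131); translate([242, 545, 0]) cylinder(h = 1516, r = 113); }


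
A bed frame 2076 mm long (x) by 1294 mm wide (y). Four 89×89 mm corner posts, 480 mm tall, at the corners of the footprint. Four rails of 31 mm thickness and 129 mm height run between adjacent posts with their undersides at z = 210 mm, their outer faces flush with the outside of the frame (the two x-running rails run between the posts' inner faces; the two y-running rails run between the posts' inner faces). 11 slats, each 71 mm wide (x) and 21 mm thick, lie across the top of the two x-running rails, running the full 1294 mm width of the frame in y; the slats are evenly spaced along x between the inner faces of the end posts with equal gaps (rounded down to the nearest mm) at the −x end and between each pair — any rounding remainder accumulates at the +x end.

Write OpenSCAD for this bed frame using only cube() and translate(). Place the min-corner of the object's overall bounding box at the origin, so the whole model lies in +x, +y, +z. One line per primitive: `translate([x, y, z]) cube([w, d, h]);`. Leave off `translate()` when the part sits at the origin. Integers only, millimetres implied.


cube([89, 89, 480]);
translate([0, 1205, 0]) cube([89, 89, 480]);
translate([1987, 0, 0]) cube([89, 89, 480]);
translate([1987, 1205, 0]) cube([89, 89, 480]);
translate([89, 0, 210]) cube([1898, 31, 129]);
translate([89, 1263, 210]) cube([1898, 31, 129]);
translate([0, 89, 210]) cube([31, 1116, 129]);
translate([2045, 89, 210]) cube([31, 1116, 129]);
translate([182, 0, 339]) cube([71, 1294, 21]);
translate([346, 0, 339]) cube([71, 1294, 21]);
translate([510, 0, 339]) cube([71, 1294, 21]);
translate([674, 0, 339]) cube([71, 1294, 21]);
translate([838, 0, 339]) cube([71, 1294, 21]);
translate([1002, 0, 339]) cube([71, 1294, 21]);
translate([1166, 0, 339]) cube([71, 1294, 21]);
translate([1330, 0, 339]) cube([71, 1294, 21]);
translate([1494, 0, 339]) cube([71, 1294, 21]);
translate([1658, 0, 339]) cube([71, 1294, 21]);
translate([1822, 0, 339]) cube([71, 1294, 21]);


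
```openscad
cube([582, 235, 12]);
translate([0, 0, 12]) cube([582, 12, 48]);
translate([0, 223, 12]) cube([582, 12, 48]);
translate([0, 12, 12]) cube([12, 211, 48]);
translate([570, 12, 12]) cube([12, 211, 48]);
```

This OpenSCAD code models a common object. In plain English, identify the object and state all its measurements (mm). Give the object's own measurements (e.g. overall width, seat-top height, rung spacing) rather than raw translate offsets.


An open-topped rectangular box: outside dimensions 582×235×60 mm, with a uniform wall and base thickness of 12 mm. The base is a full 582×235 slab on the floor; four walls sit on top of the base. The front and back walls (the −y and +y sides) span the full width; the two side walls fit between them.


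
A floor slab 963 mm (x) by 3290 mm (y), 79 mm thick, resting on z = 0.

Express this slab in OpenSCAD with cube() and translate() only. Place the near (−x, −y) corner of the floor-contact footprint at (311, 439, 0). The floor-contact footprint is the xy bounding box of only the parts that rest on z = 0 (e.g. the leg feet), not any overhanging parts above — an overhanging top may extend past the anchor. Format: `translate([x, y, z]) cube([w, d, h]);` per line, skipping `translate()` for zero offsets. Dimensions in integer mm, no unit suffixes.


translate([311, 439, 0]) cube([963, 3290, 79]);


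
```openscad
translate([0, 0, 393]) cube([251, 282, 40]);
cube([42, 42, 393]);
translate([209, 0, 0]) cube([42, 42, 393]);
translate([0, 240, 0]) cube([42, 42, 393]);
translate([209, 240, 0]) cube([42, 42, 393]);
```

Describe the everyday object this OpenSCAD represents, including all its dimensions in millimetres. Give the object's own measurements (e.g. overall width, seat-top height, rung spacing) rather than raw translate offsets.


A simple wooden stool: a rectangular seat 251 mm (x) by 282 mm (y), 40 mm thick, top face at z = 433 mm, on four square legs, each 42×42 mm in cross-section. The legs rest on z = 0, each flush with a corner of the seat.


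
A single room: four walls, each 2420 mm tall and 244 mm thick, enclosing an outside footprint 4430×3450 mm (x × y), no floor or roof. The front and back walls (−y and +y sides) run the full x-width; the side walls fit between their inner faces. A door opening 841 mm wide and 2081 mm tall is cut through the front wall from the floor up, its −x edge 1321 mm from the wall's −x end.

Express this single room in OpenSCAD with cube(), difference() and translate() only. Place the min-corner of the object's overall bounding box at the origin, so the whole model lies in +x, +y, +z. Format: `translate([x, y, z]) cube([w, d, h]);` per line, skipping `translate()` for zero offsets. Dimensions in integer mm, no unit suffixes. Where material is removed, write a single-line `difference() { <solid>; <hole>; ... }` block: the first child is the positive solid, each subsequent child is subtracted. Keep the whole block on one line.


difference() { cube([4430, 244, 2420]); translate([1321, 0, 0]) cube([841, 244, 2081]); }
translate([0, 3206, 0]) cube([4430, 244, 2420]);
translate([0, 244, 0]) cube([244, 2962, 2420]);
translate([4186, 244, 0]) cube([244, 2962, 2420]);


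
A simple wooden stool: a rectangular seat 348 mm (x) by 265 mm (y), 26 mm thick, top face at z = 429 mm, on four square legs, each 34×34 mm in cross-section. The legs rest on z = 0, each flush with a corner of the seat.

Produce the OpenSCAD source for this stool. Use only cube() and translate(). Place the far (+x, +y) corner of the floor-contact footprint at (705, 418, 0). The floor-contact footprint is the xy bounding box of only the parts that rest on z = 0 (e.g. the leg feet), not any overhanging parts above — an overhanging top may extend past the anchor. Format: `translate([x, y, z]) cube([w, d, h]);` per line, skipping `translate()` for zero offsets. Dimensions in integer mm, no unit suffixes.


translate([357, 153, 403]) cube([348, 265, 26]);
translate([357, 153, 0]) cube([34, 34, 403]);
translate([671, 153, 0]) cube([34, 34, 403]);
translate([357, 384, 0]) cube([34, 34, 403]);
translate([671, 384, 0]) cube([34, 34, 403]);


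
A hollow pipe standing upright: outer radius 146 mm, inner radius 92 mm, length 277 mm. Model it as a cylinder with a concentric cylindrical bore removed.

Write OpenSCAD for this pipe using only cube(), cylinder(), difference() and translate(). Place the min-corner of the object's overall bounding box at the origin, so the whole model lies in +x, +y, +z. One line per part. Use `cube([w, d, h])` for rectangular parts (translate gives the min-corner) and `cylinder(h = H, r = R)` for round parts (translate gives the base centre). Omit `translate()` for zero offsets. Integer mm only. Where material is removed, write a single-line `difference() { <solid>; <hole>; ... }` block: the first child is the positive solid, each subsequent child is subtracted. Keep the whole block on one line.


difference() { translate([146, 146, 0]) cylinder(h = 277, r = 146); translate([146, 146, 0]) cylinder(h = 277, r = 92); }


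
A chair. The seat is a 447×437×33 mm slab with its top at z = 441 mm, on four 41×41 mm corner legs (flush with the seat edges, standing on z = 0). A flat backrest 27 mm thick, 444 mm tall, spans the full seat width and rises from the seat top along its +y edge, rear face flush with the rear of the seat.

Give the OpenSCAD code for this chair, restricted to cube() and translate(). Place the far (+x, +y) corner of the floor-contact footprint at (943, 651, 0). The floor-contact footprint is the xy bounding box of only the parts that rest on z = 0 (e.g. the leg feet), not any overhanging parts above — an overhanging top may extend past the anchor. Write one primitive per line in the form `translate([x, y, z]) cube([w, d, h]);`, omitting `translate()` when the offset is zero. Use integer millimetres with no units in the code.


// leg_h = 441 - 33 = 408
translate([496, 214, 408]) cube([447, 437, 33]);
translate([496, 214, 0]) cube([41, 41, 408]);
translate([902, 214, 0]) cube([41, 41, 408]);
translate([496, 610, 0]) cube([41, 41, 408]);
translate([902, 610, 0]) cube([41, 41, 408]);
translate([496, 624, 441]) cube([447, 27, 444]);


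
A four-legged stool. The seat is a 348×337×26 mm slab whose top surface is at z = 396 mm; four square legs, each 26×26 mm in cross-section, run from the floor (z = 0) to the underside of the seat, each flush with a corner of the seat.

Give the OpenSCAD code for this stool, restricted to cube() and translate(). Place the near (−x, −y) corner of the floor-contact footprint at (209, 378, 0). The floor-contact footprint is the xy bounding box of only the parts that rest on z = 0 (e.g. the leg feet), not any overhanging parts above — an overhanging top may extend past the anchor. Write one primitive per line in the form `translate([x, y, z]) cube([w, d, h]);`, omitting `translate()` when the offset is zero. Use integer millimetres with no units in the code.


translate([209, 378, 370]) cube([348, 337, 26]);
translate([209, 378, 0]) cube([26, 26, 370]);
translate([531, 378, 0]) cube([26, 26, 370]);
translate([209, 689, 0]) cube([26, 26, 370]);
translate([531, 689, 0]) cube([26, 26, 370]);


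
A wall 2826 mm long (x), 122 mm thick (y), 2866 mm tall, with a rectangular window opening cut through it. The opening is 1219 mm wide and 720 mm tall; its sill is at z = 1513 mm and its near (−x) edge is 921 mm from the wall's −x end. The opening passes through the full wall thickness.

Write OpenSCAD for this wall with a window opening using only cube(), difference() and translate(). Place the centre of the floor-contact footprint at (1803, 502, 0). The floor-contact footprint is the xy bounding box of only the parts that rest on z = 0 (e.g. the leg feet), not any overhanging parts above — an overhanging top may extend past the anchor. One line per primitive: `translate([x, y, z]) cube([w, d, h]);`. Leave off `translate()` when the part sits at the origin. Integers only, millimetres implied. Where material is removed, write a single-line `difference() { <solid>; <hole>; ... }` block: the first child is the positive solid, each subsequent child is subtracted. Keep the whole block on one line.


difference() { translate([390, 441, 0]) cube([2826, 122, 2866]); translate([1311, 441, 1513]) cube([1219, 122, 720]); }


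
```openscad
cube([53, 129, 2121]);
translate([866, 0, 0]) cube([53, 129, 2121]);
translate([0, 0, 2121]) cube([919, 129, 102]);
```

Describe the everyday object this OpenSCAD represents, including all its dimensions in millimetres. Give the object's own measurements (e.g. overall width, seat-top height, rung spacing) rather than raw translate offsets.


A door frame. The clear opening is 813 mm wide and 2121 mm high. Two 53 mm wide jambs, 129 mm deep, stand either side of the opening from the floor to the top of the opening. A 102 mm thick head sits across the top of both jambs, spanning the full outside width of the frame.
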